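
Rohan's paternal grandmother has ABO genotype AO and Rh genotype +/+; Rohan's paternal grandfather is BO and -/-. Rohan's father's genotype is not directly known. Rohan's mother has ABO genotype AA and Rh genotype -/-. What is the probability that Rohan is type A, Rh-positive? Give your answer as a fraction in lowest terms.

3/8

Rohan's father's ABO genotype from AO × BO: 1/4 AB, 1/4 AO, 1/4 BO, 1/4 OO.
Crossing each possibility with the mother AA and summing P(type A): 1/4·1/2 + 1/4·1 + 1/4·1/2 + 1/4·1 = 3/4.
Similarly for Rh via the father's Rh distribution: P(Rh+) = 1/2.
Independent loci: 3/4 × 1/2 = 3/8.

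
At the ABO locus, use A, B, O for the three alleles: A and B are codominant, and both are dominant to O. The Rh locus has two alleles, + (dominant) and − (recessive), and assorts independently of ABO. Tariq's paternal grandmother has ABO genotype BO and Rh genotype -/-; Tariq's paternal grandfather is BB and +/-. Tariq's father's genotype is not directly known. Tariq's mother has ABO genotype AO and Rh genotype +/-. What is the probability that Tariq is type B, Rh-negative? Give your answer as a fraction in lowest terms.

9/64

Tariq's father's ABO genotype from BO × BB: 1/2 BB, 1/2 BO.
Crossing each possibility with the mother AO and summing P(type B): 1/2·1/2 + 1/2·1/4 = 3/8.
Similarly for Rh via the father's Rh distribution: P(Rh-) = 3/8.
Independent loci: 3/8 × 3/8 = 9/64.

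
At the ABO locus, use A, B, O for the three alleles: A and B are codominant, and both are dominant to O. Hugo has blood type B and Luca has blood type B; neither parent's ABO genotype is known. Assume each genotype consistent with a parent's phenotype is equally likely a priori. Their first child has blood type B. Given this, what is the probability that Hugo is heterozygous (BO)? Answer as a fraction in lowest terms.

7/15

Possible genotypes: Hugo ∈ {BB, BO}; Luca ∈ {BB, BO}.
Weight each parental genotype pair by prior × P(type-B child):
  BB × BB: posterior weight 4/15.
  BB × BO: posterior weight 4/15.
  BO × BB: posterior weight 4/15.
  BO × BO: posterior weight 1/5.
Sum the posterior weight over pairs where Hugo is BO: 7/15.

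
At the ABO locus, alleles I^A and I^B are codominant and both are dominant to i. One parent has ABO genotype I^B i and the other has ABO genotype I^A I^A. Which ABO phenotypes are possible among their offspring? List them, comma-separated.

A, AB

Gametes from I^B i × I^A I^A give offspring ABO genotypes I^A I^B, I^A i, i.e. phenotypes A, AB.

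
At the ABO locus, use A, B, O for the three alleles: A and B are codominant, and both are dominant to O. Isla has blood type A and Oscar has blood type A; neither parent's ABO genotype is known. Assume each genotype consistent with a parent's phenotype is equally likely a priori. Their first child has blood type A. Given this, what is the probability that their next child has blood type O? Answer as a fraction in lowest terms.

Possible genotypes: Isla ∈ {AA, AO}; Oscar ∈ {AA, AO}.
Weight each parental genotype pair by prior × P(type-A child):
  AA × AA: posterior weight 4/15; P(next child type O) = 0.
  AA × AO: posterior weight 4/15; P(next child type O) = 0.
  AO × AA: posterior weight 4/15; P(next child type O) = 0.
  AO × AO: posterior weight 1/5; P(next child type O) = 1/4.
Weighted sum = 1/20.

1/20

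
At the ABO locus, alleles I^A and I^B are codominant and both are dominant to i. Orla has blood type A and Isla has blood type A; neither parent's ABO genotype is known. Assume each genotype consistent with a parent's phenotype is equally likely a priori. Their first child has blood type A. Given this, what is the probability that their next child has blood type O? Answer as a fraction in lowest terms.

1/20

Possible genotypes: Orla ∈ {I^A I^A, I^A i}; Isla ∈ {I^A I^A, I^A i}.
Weight each parental genotype pair by prior × P(type-A child):
  I^A I^A × I^A I^A: posterior weight 4/15; P(next child type O) = 0.
  I^A I^A × I^A i: posterior weight 4/15; P(next child type O) = 0.
  I^A i × I^A I^A: posterior weight 4/15; P(next child type O) = 0.
  I^A i × I^A i: posterior weight 1/5; P(next child type O) = 1/4.
Weighted sum = 1/20.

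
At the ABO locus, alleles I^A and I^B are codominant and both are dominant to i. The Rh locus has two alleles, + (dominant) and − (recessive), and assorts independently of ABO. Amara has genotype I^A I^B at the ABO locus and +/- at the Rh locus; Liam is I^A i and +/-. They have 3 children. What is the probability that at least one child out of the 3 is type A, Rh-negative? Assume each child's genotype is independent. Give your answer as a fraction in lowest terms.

169/512

ABO cross I^A I^B × I^A i → 1/2 A, 1/4 B, 1/4 AB.
Rh cross +/- × +/- → 3/4 Rh+, 1/4 Rh-; so P(type A, Rh-negative) = 1/2 × 1/4 = 1/8 per child.
P(none) = (7/8)^3 = 343/512; P(at least one) = 1 − 343/512 = 169/512.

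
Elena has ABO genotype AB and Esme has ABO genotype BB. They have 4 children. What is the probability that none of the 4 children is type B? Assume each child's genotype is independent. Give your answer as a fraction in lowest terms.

ABO cross AB × BB → 1/2 B, 1/2 AB.
So P(type B) = 1/2 per child.
P(not type B) = 1/2 for one child; (1/2)^4 = 1/16.

1/16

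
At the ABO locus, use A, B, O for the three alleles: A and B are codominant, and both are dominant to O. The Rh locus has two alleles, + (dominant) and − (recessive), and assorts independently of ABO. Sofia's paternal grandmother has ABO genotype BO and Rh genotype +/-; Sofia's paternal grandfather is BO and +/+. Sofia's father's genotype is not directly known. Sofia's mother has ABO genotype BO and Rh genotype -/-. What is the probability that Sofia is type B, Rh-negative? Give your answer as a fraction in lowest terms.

3/16

Sofia's father's ABO genotype from BO × BO: 1/4 BB, 1/2 BO, 1/4 OO.
Crossing each possibility with the mother BO and summing P(type B): 1/4·1 + 1/2·3/4 + 1/4·1/2 = 3/4.
Similarly for Rh via the father's Rh distribution: P(Rh-) = 1/4.
Independent loci: 3/4 × 1/4 = 3/16.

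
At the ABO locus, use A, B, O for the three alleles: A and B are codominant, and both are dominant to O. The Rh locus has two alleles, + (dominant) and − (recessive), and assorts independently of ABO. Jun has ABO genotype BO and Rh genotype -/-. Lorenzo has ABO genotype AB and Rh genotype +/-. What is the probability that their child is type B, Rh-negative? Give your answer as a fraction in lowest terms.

1/4

ABO cross BO × AB → offspring phenotypes: 1/4 A, 1/2 B, 1/4 AB.
Rh cross -/- × +/- → 1/2 Rh+, 1/2 Rh-.
Independent loci: P(type B, Rh-negative) = 1/2 × 1/2 = 1/4.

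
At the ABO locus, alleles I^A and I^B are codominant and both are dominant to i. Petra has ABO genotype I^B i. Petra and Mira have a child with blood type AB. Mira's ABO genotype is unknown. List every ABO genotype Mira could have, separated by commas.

I^A I^A, I^A I^B, I^A i

For each candidate genotype of Mira, check whether crossing it with I^B i can produce every observed child phenotype.
  I^A I^A → possible child types {A, AB} ✓
  I^A I^B → possible child types {A, B, AB} ✓
  I^A i → possible child types {O, A, B, AB} ✓
  I^B I^B → possible child types {B} ✗
  I^B i → possible child types {O, B} ✗
  i i → possible child types {O, B} ✗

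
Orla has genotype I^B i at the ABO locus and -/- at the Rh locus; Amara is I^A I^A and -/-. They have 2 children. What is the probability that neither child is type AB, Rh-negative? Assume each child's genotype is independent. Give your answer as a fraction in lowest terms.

ABO cross I^B i × I^A I^A → 1/2 A, 1/2 AB.
Rh cross -/- × -/- → 1 Rh-; so P(type AB, Rh-negative) = 1/2 × 1 = 1/2 per child.
P(not type AB, Rh-negative) = 1/2 for one child; (1/2)^2 = 1/4.

1/4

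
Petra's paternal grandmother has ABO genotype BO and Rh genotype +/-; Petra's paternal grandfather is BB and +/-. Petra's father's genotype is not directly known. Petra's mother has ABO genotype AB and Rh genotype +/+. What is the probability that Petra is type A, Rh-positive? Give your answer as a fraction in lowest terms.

Petra's father's ABO genotype from BO × BB: 1/2 BB, 1/2 BO.
Crossing each possibility with the mother AB and summing P(type A): 1/2·0 + 1/2·1/4 = 1/8.
Similarly for Rh via the father's Rh distribution: P(Rh+) = 1.
Independent loci: 1/8 × 1 = 1/8.

1/8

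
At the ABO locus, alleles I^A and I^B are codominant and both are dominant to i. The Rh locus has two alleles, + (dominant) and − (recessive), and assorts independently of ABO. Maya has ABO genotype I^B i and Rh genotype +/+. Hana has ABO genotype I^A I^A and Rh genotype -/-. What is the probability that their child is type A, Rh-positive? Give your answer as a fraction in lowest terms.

ABO cross I^B i × I^A I^A → offspring phenotypes: 1/2 A, 1/2 AB.
Rh cross +/+ × -/- → 1 Rh+.
Independent loci: P(type A, Rh-positive) = 1/2 × 1 = 1/2.

1/2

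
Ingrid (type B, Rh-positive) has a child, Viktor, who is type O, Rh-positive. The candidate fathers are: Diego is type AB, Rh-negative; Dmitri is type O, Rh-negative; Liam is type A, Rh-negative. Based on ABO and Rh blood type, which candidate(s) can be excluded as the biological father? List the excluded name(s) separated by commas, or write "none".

Diego

A candidate is excluded only if no genotype consistent with his phenotype could produce a type O, Rh-positive child with a type B, Rh-positive mother.
Diego (type AB, Rh-): no genotype consistent with that phenotype can produce a type-O Rh+ child with a type-B mother.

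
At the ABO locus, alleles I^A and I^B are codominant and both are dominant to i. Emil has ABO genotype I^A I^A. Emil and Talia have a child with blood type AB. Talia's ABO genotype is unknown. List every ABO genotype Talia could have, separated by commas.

I^A I^B, I^B I^B, I^B i

For each candidate genotype of Talia, check whether crossing it with I^A I^A can produce every observed child phenotype.
  I^A I^A → possible child types {A} ✗
  I^A I^B → possible child types {A, AB} ✓
  I^A i → possible child types {A} ✗
  I^B I^B → possible child types {AB} ✓
  I^B i → possible child types {A, AB} ✓
  i i → possible child types {A} ✗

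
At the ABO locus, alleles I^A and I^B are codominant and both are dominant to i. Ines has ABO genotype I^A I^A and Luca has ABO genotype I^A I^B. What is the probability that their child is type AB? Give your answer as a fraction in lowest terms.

ABO cross I^A I^A × I^A I^B → offspring phenotypes: 1/2 A, 1/2 AB.
So P(type AB) = 1/2.

1/2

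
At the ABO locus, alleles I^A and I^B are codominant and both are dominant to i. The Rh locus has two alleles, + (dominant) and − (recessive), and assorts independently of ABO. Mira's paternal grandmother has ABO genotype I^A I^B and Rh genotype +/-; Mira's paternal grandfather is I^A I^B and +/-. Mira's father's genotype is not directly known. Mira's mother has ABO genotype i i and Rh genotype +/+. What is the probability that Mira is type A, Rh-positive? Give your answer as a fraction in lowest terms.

Mira's father's ABO genotype from I^A I^B × I^A I^B: 1/4 I^A I^A, 1/2 I^A I^B, 1/4 I^B I^B.
Crossing each possibility with the mother i i and summing P(type A): 1/4·1 + 1/2·1/2 + 1/4·0 = 1/2.
Similarly for Rh via the father's Rh distribution: P(Rh+) = 1.
Independent loci: 1/2 × 1 = 1/2.

1/2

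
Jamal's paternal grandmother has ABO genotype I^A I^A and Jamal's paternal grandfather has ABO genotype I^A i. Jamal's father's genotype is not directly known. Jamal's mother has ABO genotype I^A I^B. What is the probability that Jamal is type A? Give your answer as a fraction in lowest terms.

1/2

Jamal's father's ABO genotype from I^A I^A × I^A i: 1/2 I^A I^A, 1/2 I^A i.
Crossing each possibility with the mother I^A I^B and summing P(type A): 1/2·1/2 + 1/2·1/2 = 1/2.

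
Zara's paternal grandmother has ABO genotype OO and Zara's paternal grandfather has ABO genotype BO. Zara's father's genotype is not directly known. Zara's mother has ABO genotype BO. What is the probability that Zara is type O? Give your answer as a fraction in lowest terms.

3/8

Zara's father's ABO genotype from OO × BO: 1/2 BO, 1/2 OO.
Crossing each possibility with the mother BO and summing P(type O): 1/2·1/4 + 1/2·1/2 = 3/8.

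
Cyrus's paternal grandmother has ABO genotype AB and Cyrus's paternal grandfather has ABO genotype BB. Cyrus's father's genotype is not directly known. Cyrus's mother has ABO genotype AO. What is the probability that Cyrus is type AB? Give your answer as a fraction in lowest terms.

3/8

Cyrus's father's ABO genotype from AB × BB: 1/2 AB, 1/2 BB.
Crossing each possibility with the mother AO and summing P(type AB): 1/2·1/4 + 1/2·1/2 = 3/8.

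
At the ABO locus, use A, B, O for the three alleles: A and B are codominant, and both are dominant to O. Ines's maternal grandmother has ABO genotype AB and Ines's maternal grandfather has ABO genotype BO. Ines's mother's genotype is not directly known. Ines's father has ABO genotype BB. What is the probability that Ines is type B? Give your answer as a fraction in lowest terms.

3/4

Ines's mother's ABO genotype from AB × BO: 1/4 AB, 1/4 AO, 1/4 BB, 1/4 BO.
Crossing each possibility with the father BB and summing P(type B): 1/4·1/2 + 1/4·1/2 + 1/4·1 + 1/4·1 = 3/4.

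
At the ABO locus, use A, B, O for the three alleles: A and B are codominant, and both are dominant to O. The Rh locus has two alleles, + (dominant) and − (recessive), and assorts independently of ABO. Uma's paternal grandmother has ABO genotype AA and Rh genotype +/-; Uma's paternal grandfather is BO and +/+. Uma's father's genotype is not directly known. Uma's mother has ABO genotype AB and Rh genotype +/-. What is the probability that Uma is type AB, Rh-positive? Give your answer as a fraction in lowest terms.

21/64

Uma's father's ABO genotype from AA × BO: 1/2 AB, 1/2 AO.
Crossing each possibility with the mother AB and summing P(type AB): 1/2·1/2 + 1/2·1/4 = 3/8.
Similarly for Rh via the father's Rh distribution: P(Rh+) = 7/8.
Independent loci: 3/8 × 7/8 = 21/64.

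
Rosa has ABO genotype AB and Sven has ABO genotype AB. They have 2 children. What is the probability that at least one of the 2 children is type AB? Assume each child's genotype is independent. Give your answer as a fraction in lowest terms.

3/4

ABO cross AB × AB → 1/4 A, 1/4 B, 1/2 AB.
So P(type AB) = 1/2 per child.
P(none) = (1/2)^2 = 1/4; P(at least one) = 1 − 1/4 = 3/4.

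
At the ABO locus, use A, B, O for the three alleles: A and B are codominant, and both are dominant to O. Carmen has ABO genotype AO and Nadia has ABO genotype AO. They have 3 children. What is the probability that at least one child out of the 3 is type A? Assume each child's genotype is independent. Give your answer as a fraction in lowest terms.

ABO cross AO × AO → 1/4 O, 3/4 A.
So P(type A) = 3/4 per child.
P(none) = (1/4)^3 = 1/64; P(at least one) = 1 − 1/64 = 63/64.

63/64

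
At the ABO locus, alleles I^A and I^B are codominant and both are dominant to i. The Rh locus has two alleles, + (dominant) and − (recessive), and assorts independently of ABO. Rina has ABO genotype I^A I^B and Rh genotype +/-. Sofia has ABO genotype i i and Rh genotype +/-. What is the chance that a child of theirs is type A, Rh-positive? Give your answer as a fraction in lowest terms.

3/8

ABO cross I^A I^B × i i → offspring phenotypes: 1/2 A, 1/2 B.
Rh cross +/- × +/- → 3/4 Rh+, 1/4 Rh-.
Independent loci: P(type A, Rh-positive) = 1/2 × 3/4 = 3/8.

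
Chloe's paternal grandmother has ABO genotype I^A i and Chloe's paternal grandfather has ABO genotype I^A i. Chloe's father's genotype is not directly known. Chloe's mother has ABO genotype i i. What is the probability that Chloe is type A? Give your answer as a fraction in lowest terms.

1/2

Chloe's father's ABO genotype from I^A i × I^A i: 1/4 I^A I^A, 1/2 I^A i, 1/4 i i.
Crossing each possibility with the mother i i and summing P(type A): 1/4·1 + 1/2·1/2 + 1/4·0 = 1/2.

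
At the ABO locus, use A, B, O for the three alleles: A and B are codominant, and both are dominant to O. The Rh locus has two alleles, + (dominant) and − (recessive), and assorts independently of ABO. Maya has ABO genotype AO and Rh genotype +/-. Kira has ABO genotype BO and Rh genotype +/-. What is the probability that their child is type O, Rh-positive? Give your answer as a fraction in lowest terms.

3/16

ABO cross AO × BO → offspring phenotypes: 1/4 O, 1/4 A, 1/4 B, 1/4 AB.
Rh cross +/- × +/- → 3/4 Rh+, 1/4 Rh-.
Independent loci: P(type O, Rh-positive) = 1/4 × 3/4 = 3/16.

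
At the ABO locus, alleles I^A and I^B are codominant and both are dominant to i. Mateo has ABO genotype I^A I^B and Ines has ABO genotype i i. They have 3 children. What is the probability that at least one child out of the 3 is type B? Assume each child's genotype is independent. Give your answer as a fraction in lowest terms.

7/8

ABO cross I^A I^B × i i → 1/2 A, 1/2 B.
So P(type B) = 1/2 per child.
P(none) = (1/2)^3 = 1/8; P(at least one) = 1 − 1/8 = 7/8.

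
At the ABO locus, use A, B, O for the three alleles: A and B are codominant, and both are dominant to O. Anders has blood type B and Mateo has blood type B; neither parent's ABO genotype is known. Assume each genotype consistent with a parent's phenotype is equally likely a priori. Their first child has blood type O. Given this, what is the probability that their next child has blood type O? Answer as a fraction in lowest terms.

Possible genotypes: Anders ∈ {BB, BO}; Mateo ∈ {BB, BO}.
Weight each parental genotype pair by prior × P(type-O child):
  BO × BO: posterior weight 1; P(next child type O) = 1/4.
Weighted sum = 1/4.

1/4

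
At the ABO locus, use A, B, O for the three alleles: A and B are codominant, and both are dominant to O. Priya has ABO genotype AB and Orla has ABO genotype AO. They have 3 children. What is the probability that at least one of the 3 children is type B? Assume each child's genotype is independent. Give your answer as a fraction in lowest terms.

ABO cross AB × AO → 1/2 A, 1/4 B, 1/4 AB.
So P(type B) = 1/4 per child.
P(none) = (3/4)^3 = 27/64; P(at least one) = 1 − 27/64 = 37/64.

37/64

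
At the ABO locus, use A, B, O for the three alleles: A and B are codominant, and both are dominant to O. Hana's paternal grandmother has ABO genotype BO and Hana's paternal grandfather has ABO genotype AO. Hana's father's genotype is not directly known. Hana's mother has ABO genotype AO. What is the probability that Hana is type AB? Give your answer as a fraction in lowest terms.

Hana's father's ABO genotype from BO × AO: 1/4 AB, 1/4 AO, 1/4 BO, 1/4 OO.
Crossing each possibility with the mother AO and summing P(type AB): 1/4·1/4 + 1/4·0 + 1/4·1/4 + 1/4·0 = 1/8.

1/8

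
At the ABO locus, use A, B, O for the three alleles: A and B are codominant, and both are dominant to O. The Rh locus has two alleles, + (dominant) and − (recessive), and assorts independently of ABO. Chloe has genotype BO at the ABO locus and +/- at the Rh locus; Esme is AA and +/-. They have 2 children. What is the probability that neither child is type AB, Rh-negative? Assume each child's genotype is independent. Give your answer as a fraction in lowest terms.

ABO cross BO × AA → 1/2 A, 1/2 AB.
Rh cross +/- × +/- → 3/4 Rh+, 1/4 Rh-; so P(type AB, Rh-negative) = 1/2 × 1/4 = 1/8 per child.
P(not type AB, Rh-negative) = 7/8 for one child; (7/8)^2 = 49/64.

49/64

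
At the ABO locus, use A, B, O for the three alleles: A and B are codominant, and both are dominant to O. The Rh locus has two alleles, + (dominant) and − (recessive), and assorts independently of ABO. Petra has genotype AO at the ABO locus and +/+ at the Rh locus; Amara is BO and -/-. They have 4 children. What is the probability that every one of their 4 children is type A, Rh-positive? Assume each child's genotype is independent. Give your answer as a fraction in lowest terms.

ABO cross AO × BO → 1/4 O, 1/4 A, 1/4 B, 1/4 AB.
Rh cross +/+ × -/- → 1 Rh+; so P(type A, Rh-positive) = 1/4 × 1 = 1/4 per child.
All 4 independent: (1/4)^4 = 1/256.

1/256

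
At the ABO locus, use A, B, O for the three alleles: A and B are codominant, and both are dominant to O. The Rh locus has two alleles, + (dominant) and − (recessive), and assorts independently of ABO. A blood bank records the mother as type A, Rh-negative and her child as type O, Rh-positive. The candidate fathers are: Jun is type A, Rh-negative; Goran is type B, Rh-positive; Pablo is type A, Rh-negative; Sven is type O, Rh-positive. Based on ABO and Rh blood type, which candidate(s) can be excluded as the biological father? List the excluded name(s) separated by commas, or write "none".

A candidate is excluded only if no genotype consistent with his phenotype could produce a type O, Rh-positive child with a type A, Rh-negative mother.
Jun (type A, Rh-): no genotype consistent with that phenotype can produce a type-O Rh+ child with a type-A mother.
Pablo (type A, Rh-): no genotype consistent with that phenotype can produce a type-O Rh+ child with a type-A mother.

Jun, Pablo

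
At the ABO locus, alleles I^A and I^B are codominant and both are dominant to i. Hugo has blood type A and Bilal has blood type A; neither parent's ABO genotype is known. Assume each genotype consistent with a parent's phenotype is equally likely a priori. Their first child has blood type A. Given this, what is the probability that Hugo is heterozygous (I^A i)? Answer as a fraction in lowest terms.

Possible genotypes: Hugo ∈ {I^A I^A, I^A i}; Bilal ∈ {I^A I^A, I^A i}.
Weight each parental genotype pair by prior × P(type-A child):
  I^A I^A × I^A I^A: posterior weight 4/15.
  I^A I^A × I^A i: posterior weight 4/15.
  I^A i × I^A I^A: posterior weight 4/15.
  I^A i × I^A i: posterior weight 1/5.
Sum the posterior weight over pairs where Hugo is I^A i: 7/15.

7/15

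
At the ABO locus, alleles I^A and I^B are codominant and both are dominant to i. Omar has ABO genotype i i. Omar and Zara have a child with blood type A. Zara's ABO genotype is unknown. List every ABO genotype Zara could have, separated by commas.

I^A I^A, I^A I^B, I^A i

For each candidate genotype of Zara, check whether crossing it with i i can produce every observed child phenotype.
  I^A I^A → possible child types {A} ✓
  I^A I^B → possible child types {A, B} ✓
  I^A i → possible child types {O, A} ✓
  I^B I^B → possible child types {B} ✗
  I^B i → possible child types {O, B} ✗
  i i → possible child types {O} ✗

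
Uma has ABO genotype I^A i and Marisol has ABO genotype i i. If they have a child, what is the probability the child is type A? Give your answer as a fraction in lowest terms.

1/2

ABO cross I^A i × i i → offspring phenotypes: 1/2 O, 1/2 A.
So P(type A) = 1/2.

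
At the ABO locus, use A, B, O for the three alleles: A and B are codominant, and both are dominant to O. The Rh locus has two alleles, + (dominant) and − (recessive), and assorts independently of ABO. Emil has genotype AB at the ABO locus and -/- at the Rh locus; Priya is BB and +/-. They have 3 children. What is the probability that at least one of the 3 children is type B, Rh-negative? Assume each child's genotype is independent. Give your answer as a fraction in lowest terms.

ABO cross AB × BB → 1/2 B, 1/2 AB.
Rh cross -/- × +/- → 1/2 Rh+, 1/2 Rh-; so P(type B, Rh-negative) = 1/2 × 1/2 = 1/4 per child.
P(none) = (3/4)^3 = 27/64; P(at least one) = 1 − 27/64 = 37/64.

37/64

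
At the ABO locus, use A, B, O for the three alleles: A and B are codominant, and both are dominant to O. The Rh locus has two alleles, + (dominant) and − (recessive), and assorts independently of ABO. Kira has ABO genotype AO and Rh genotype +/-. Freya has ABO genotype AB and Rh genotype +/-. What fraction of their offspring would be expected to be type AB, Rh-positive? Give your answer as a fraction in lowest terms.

3/16

ABO cross AO × AB → offspring phenotypes: 1/2 A, 1/4 B, 1/4 AB.
Rh cross +/- × +/- → 3/4 Rh+, 1/4 Rh-.
Independent loci: P(type AB, Rh-positive) = 1/4 × 3/4 = 3/16.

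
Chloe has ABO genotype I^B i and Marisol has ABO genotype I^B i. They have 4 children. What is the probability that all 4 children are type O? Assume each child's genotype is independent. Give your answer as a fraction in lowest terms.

1/256

ABO cross I^B i × I^B i → 1/4 O, 3/4 B.
So P(type O) = 1/4 per child.
All 4 independent: (1/4)^4 = 1/256.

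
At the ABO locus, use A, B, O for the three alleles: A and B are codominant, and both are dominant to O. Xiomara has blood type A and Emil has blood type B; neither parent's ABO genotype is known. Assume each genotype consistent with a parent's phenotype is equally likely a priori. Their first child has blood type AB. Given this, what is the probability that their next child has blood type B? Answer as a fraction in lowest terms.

5/36

Possible genotypes: Xiomara ∈ {AA, AO}; Emil ∈ {BB, BO}.
Weight each parental genotype pair by prior × P(type-AB child):
  AA × BB: posterior weight 4/9; P(next child type B) = 0.
  AA × BO: posterior weight 2/9; P(next child type B) = 0.
  AO × BB: posterior weight 2/9; P(next child type B) = 1/2.
  AO × BO: posterior weight 1/9; P(next child type B) = 1/4.
Weighted sum = 5/36.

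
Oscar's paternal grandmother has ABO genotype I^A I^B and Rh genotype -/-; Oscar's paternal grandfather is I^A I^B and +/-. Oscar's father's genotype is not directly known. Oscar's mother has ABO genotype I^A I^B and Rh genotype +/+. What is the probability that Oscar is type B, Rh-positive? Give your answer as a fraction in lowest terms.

1/4

Oscar's father's ABO genotype from I^A I^B × I^A I^B: 1/4 I^A I^A, 1/2 I^A I^B, 1/4 I^B I^B.
Crossing each possibility with the mother I^A I^B and summing P(type B): 1/4·0 + 1/2·1/4 + 1/4·1/2 = 1/4.
Similarly for Rh via the father's Rh distribution: P(Rh+) = 1.
Independent loci: 1/4 × 1 = 1/4.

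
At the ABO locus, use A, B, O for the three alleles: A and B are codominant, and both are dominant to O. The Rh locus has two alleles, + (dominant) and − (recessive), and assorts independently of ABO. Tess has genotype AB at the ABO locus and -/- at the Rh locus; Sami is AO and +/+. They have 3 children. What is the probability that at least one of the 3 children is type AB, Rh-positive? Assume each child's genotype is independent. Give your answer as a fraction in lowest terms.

37/64

ABO cross AB × AO → 1/2 A, 1/4 B, 1/4 AB.
Rh cross -/- × +/+ → 1 Rh+; so P(type AB, Rh-positive) = 1/4 × 1 = 1/4 per child.
P(none) = (3/4)^3 = 27/64; P(at least one) = 1 − 27/64 = 37/64.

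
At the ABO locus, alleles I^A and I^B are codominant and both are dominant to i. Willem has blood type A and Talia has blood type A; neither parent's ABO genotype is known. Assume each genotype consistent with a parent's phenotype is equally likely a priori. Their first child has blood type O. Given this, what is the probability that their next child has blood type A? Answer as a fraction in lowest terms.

3/4

Possible genotypes: Willem ∈ {I^A I^A, I^A i}; Talia ∈ {I^A I^A, I^A i}.
Weight each parental genotype pair by prior × P(type-O child):
  I^A i × I^A i: posterior weight 1; P(next child type A) = 3/4.
Weighted sum = 3/4.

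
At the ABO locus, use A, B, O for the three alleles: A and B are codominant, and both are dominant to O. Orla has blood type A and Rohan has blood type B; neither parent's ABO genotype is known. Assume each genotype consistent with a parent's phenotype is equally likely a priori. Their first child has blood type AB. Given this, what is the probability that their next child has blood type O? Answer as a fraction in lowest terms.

1/36

Possible genotypes: Orla ∈ {AA, AO}; Rohan ∈ {BB, BO}.
Weight each parental genotype pair by prior × P(type-AB child):
  AA × BB: posterior weight 4/9; P(next child type O) = 0.
  AA × BO: posterior weight 2/9; P(next child type O) = 0.
  AO × BB: posterior weight 2/9; P(next child type O) = 0.
  AO × BO: posterior weight 1/9; P(next child type O) = 1/4.
Weighted sum = 1/36.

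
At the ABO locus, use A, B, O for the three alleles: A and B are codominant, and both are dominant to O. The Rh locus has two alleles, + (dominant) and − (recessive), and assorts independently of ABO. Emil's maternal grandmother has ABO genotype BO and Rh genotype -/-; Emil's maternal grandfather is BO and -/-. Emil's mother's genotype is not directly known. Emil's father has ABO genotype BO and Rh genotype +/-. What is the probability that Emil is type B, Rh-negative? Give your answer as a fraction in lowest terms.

3/8

Emil's mother's ABO genotype from BO × BO: 1/4 BB, 1/2 BO, 1/4 OO.
Crossing each possibility with the father BO and summing P(type B): 1/4·1 + 1/2·3/4 + 1/4·1/2 = 3/4.
Similarly for Rh via the mother's Rh distribution: P(Rh-) = 1/2.
Independent loci: 3/4 × 1/2 = 3/8.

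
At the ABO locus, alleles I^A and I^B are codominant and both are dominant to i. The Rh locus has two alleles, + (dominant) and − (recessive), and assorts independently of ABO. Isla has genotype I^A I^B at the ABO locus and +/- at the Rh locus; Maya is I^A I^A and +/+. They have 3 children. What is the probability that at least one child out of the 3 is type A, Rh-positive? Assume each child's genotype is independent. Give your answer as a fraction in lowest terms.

7/8

ABO cross I^A I^B × I^A I^A → 1/2 A, 1/2 AB.
Rh cross +/- × +/+ → 1 Rh+; so P(type A, Rh-positive) = 1/2 × 1 = 1/2 per child.
P(none) = (1/2)^3 = 1/8; P(at least one) = 1 − 1/8 = 7/8.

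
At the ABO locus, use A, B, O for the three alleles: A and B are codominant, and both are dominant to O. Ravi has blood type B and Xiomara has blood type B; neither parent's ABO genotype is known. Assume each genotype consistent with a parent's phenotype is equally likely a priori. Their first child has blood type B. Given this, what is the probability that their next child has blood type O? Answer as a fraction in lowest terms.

1/20

Possible genotypes: Ravi ∈ {BB, BO}; Xiomara ∈ {BB, BO}.
Weight each parental genotype pair by prior × P(type-B child):
  BB × BB: posterior weight 4/15; P(next child type O) = 0.
  BB × BO: posterior weight 4/15; P(next child type O) = 0.
  BO × BB: posterior weight 4/15; P(next child type O) = 0.
  BO × BO: posterior weight 1/5; P(next child type O) = 1/4.
Weighted sum = 1/20.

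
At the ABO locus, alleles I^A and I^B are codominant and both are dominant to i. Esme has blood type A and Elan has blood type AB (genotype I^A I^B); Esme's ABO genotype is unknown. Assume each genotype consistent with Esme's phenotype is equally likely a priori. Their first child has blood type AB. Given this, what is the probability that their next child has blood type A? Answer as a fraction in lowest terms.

1/2

Possible genotypes: Esme ∈ {I^A I^A, I^A i}; Elan ∈ {I^A I^B}.
Weight each parental genotype pair by prior × P(type-AB child):
  I^A I^A × I^A I^B: posterior weight 2/3; P(next child type A) = 1/2.
  I^A i × I^A I^B: posterior weight 1/3; P(next child type A) = 1/2.
Weighted sum = 1/2.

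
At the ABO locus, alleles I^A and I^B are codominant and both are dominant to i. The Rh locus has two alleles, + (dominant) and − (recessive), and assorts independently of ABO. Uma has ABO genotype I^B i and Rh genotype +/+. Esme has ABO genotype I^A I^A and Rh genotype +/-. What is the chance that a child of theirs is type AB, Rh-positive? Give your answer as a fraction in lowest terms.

1/2

ABO cross I^B i × I^A I^A → offspring phenotypes: 1/2 A, 1/2 AB.
Rh cross +/+ × +/- → 1 Rh+.
Independent loci: P(type AB, Rh-positive) = 1/2 × 1 = 1/2.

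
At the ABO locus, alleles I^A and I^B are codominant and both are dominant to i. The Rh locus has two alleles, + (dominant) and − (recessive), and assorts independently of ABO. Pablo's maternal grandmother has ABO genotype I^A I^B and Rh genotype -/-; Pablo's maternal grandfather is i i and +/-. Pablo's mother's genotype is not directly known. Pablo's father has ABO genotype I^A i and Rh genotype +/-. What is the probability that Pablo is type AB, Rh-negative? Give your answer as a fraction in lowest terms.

3/64

Pablo's mother's ABO genotype from I^A I^B × i i: 1/2 I^A i, 1/2 I^B i.
Crossing each possibility with the father I^A i and summing P(type AB): 1/2·0 + 1/2·1/4 = 1/8.
Similarly for Rh via the mother's Rh distribution: P(Rh-) = 3/8.
Independent loci: 1/8 × 3/8 = 3/64.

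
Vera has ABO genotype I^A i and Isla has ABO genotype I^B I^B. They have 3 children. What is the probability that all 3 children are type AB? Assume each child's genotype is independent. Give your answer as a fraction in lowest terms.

1/8

ABO cross I^A i × I^B I^B → 1/2 B, 1/2 AB.
So P(type AB) = 1/2 per child.
All 3 independent: (1/2)^3 = 1/8.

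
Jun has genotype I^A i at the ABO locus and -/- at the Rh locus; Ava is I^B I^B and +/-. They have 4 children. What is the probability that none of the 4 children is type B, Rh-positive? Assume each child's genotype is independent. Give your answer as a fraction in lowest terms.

81/256

ABO cross I^A i × I^B I^B → 1/2 B, 1/2 AB.
Rh cross -/- × +/- → 1/2 Rh+, 1/2 Rh-; so P(type B, Rh-positive) = 1/2 × 1/2 = 1/4 per child.
P(not type B, Rh-positive) = 3/4 for one child; (3/4)^4 = 81/256.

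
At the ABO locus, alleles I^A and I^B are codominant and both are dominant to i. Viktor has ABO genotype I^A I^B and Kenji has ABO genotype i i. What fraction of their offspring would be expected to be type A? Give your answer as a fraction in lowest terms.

1/2

ABO cross I^A I^B × i i → offspring phenotypes: 1/2 A, 1/2 B.
So P(type A) = 1/2.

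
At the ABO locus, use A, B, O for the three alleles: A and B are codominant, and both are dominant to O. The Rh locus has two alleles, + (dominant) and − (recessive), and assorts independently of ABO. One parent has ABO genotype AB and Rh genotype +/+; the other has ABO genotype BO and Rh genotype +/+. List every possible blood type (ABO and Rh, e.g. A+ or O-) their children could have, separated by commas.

Gametes from AB × BO give offspring ABO genotypes AB, AO, BB, BO, i.e. phenotypes A, B, AB.
Rh cross +/+ × +/+ → phenotypes Rh+.
Combining independently: A+, B+, AB+.

A+, B+, AB+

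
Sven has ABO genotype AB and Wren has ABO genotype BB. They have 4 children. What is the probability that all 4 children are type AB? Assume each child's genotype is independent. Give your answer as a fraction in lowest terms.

ABO cross AB × BB → 1/2 B, 1/2 AB.
So P(type AB) = 1/2 per child.
All 4 independent: (1/2)^4 = 1/16.

1/16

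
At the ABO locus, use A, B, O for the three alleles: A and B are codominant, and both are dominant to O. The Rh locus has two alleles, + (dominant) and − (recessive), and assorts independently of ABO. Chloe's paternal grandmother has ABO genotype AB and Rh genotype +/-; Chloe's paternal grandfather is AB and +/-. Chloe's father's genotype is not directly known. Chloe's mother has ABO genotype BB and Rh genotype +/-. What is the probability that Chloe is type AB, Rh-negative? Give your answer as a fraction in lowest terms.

Chloe's father's ABO genotype from AB × AB: 1/4 AA, 1/2 AB, 1/4 BB.
Crossing each possibility with the mother BB and summing P(type AB): 1/4·1 + 1/2·1/2 + 1/4·0 = 1/2.
Similarly for Rh via the father's Rh distribution: P(Rh-) = 1/4.
Independent loci: 1/2 × 1/4 = 1/8.

1/8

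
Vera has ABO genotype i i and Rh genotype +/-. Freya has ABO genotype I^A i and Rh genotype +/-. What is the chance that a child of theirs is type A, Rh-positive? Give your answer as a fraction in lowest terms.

3/8

ABO cross i i × I^A i → offspring phenotypes: 1/2 O, 1/2 A.
Rh cross +/- × +/- → 3/4 Rh+, 1/4 Rh-.
Independent loci: P(type A, Rh-positive) = 1/2 × 3/4 = 3/8.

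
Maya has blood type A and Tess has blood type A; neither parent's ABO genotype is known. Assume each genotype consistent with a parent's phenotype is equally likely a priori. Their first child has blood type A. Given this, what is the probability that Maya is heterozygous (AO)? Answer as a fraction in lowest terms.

Possible genotypes: Maya ∈ {AA, AO}; Tess ∈ {AA, AO}.
Weight each parental genotype pair by prior × P(type-A child):
  AA × AA: posterior weight 4/15.
  AA × AO: posterior weight 4/15.
  AO × AA: posterior weight 4/15.
  AO × AO: posterior weight 1/5.
Sum the posterior weight over pairs where Maya is AO: 7/15.

7/15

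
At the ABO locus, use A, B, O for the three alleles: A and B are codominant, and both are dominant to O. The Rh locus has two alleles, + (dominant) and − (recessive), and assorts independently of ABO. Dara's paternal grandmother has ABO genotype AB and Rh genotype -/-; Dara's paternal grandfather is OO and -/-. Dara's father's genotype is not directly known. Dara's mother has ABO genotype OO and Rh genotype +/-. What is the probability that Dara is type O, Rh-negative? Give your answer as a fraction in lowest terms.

Dara's father's ABO genotype from AB × OO: 1/2 AO, 1/2 BO.
Crossing each possibility with the mother OO and summing P(type O): 1/2·1/2 + 1/2·1/2 = 1/2.
Similarly for Rh via the father's Rh distribution: P(Rh-) = 1/2.
Independent loci: 1/2 × 1/2 = 1/4.

1/4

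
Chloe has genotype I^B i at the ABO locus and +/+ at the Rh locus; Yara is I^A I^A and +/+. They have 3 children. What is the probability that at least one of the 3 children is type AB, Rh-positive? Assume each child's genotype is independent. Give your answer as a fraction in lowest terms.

7/8

ABO cross I^B i × I^A I^A → 1/2 A, 1/2 AB.
Rh cross +/+ × +/+ → 1 Rh+; so P(type AB, Rh-positive) = 1/2 × 1 = 1/2 per child.
P(none) = (1/2)^3 = 1/8; P(at least one) = 1 − 1/8 = 7/8.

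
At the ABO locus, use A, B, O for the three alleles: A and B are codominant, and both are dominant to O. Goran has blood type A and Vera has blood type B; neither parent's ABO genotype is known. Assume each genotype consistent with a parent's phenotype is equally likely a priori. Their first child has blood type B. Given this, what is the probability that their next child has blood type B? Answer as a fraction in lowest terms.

5/12

Possible genotypes: Goran ∈ {AA, AO}; Vera ∈ {BB, BO}.
Weight each parental genotype pair by prior × P(type-B child):
  AO × BB: posterior weight 2/3; P(next child type B) = 1/2.
  AO × BO: posterior weight 1/3; P(next child type B) = 1/4.
Weighted sum = 5/12.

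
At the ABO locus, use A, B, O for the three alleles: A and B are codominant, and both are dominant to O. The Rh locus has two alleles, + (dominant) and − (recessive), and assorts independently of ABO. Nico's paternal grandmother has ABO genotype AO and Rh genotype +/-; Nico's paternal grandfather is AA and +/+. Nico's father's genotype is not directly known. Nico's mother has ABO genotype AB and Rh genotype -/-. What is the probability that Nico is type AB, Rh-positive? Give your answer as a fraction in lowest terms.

Nico's father's ABO genotype from AO × AA: 1/2 AA, 1/2 AO.
Crossing each possibility with the mother AB and summing P(type AB): 1/2·1/2 + 1/2·1/4 = 3/8.
Similarly for Rh via the father's Rh distribution: P(Rh+) = 3/4.
Independent loci: 3/8 × 3/4 = 9/32.

9/32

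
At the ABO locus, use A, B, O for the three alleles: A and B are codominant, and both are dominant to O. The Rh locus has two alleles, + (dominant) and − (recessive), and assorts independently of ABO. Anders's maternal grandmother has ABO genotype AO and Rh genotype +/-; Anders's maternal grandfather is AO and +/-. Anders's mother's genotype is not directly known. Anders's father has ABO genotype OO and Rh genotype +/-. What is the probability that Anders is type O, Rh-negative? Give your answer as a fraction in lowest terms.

1/8

Anders's mother's ABO genotype from AO × AO: 1/4 AA, 1/2 AO, 1/4 OO.
Crossing each possibility with the father OO and summing P(type O): 1/4·0 + 1/2·1/2 + 1/4·1 = 1/2.
Similarly for Rh via the mother's Rh distribution: P(Rh-) = 1/4.
Independent loci: 1/2 × 1/4 = 1/8.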